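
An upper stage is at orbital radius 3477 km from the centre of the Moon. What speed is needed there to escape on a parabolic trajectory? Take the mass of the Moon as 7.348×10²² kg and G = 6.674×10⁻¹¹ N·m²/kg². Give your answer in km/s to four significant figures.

v_esc ≈ 1.680 km/s

μ = GM = 6.674×10⁻¹¹ × 7.348×10²² = 4.904×10¹² m³/s².
r = 3477 km = 3.477×10⁶ m.
Escape speed v_esc = √(2μ/r) = √(2 × 4.904×10¹² / 3.477×10⁶) = √(2.821×10⁶) = 1680 m/s.
= 1.680 km/s.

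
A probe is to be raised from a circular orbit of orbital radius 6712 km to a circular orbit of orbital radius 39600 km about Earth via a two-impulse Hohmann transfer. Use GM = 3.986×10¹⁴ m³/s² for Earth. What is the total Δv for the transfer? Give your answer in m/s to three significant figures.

Δv_total ≈ 3840 m/s

r₁ = 6712 km = 6.712×10⁶ m.
r₂ = 39600 km = 3.960×10⁷ m.
Transfer ellipse a_t = (r₁ + r₂)/2 = 2.316×10⁷ m.
At r₁: circular v_c1 = √(μ/r₁) = 7706 m/s; transfer-perigee v_p = √[μ(2/r₁ − 1/a_t)] = 10080 m/s.
Δv₁ = v_p − v_c1 = 2371 m/s.
At r₂: circular v_c2 = √(μ/r₂) = 3173 m/s; transfer-apogee v_a = √[μ(2/r₂ − 1/a_t)] = 1708 m/s.
Δv₂ = v_c2 − v_a = 1465 m/s.
Total Δv = Δv₁ + Δv₂ = 3836 m/s.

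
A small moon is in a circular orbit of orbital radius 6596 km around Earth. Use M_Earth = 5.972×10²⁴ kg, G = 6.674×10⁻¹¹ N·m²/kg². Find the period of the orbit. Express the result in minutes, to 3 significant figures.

μ = GM = 6.674×10⁻¹¹ × 5.972×10²⁴ = 3.986×10¹⁴ m³/s².
r = 6596 km = 6.596×10⁶ m.
Kepler's third law: T = 2π√(r³/μ) = 2π√((6.596×10⁶)³ / 3.986×10¹⁴).
r³/μ = 7.200×10⁵ s², so T = 2π × 8.485×10² = 5.331×10³ s.
Converting: 5.331×10³ s ÷ 60.00 = 88.86 minutes.

T ≈ 88.9 minutes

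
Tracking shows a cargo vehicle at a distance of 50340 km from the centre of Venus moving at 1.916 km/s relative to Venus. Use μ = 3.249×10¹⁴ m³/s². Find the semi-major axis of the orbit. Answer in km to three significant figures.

r = 5.034×10⁷ m.
Specific orbital energy ε = v²/2 − μ/r = (1916)²/2 − 3.249×10¹⁴/5.034×10⁷ = -4.619×10⁶ J/kg.
Since ε = −μ/(2a), a = −μ/(2ε) = 3.517×10⁷ m = 35173 km.

a ≈ 35200 km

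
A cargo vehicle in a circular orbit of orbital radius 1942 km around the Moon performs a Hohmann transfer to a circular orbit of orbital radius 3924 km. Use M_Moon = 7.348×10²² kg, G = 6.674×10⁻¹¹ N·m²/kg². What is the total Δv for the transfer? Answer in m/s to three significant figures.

μ = GM = 6.674×10⁻¹¹ × 7.348×10²² = 4.904×10¹² m³/s².
r₁ = 1942 km = 1.942×10⁶ m.
r₂ = 3924 km = 3.924×10⁶ m.
Transfer ellipse a_t = (r₁ + r₂)/2 = 2.933×10⁶ m.
At r₁: circular v_c1 = √(μ/r₁) = 1589 m/s; transfer-perilune v_p = √[μ(2/r₁ − 1/a_t)] = 1838 m/s.
Δv₁ = v_p − v_c1 = 249.0 m/s.
At r₂: circular v_c2 = √(μ/r₂) = 1118 m/s; transfer-apolune v_a = √[μ(2/r₂ − 1/a_t)] = 909.7 m/s.
Δv₂ = v_c2 − v_a = 208.3 m/s.
Total Δv = Δv₁ + Δv₂ = 457.2 m/s.

Δv_total ≈ 457 m/s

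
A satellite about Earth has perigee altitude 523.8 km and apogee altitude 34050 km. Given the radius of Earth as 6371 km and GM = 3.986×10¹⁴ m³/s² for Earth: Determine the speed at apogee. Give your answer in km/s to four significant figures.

r_p = 6371 + 523.8 = 6894.8 km = 6.8948×10⁶ m.
r_a = 6371 + 34050 = 40421 km = 4.0421×10⁷ m.
Semi-major axis a = (r_p + r_a)/2 = 23658 km = 2.366×10⁷ m.
Vis-viva: v² = μ(2/r − 1/a) = 3.986×10¹⁴ × (4.948×10⁻⁸ − 4.227×10⁻⁸) = 2.874×10⁶ m²/s².
v = 1695 m/s = 1.695 km/s.

v ≈ 1.695 km/s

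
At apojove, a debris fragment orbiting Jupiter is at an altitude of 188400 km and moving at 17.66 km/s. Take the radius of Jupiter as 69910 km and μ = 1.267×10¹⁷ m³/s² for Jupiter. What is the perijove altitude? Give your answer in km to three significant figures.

r_a = 69910 + 188400 = 2.5831×10⁵ km = 2.583×10⁸ m.
Specific energy ε = v²/2 − μ/r = -3.346×10⁸ J/kg, so a = −μ/(2ε) = 1.894×10⁸ m.
The apsides satisfy r_p + r_a = 2a, so the perijove radius is 2a − r_a = 1.204×10⁸ m = 1.2040×10⁵ km.
Perijove altitude = 1.2040×10⁵ − 69910 = 50488 km.

perijove altitude ≈ 50500 km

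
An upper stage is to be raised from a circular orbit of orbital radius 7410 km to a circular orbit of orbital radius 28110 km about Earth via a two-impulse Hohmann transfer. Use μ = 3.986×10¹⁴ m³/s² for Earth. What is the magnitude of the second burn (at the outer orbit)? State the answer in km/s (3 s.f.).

Δv ≈ 1.33 km/s

r₁ = 7410 km = 7.410×10⁶ m.
r₂ = 28110 km = 2.811×10⁷ m.
Transfer ellipse a_t = (r₁ + r₂)/2 = 1.776×10⁷ m.
At r₁: circular v_c1 = √(μ/r₁) = 7334 m/s; transfer-perigee v_p = √[μ(2/r₁ − 1/a_t)] = 9227 m/s.
At r₂: circular v_c2 = √(μ/r₂) = 3766 m/s; transfer-apogee v_a = √[μ(2/r₂ − 1/a_t)] = 2432 m/s.
Δv₂ = v_c2 − v_a = 1333 m/s.
= 1.333 km/s.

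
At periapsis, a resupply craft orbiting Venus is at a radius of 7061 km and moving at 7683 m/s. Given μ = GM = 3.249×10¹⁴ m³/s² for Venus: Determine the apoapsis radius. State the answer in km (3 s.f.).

r_p = 7.061×10⁶ m.
Specific energy ε = v²/2 − μ/r = -1.650×10⁷ J/kg, so a = −μ/(2ε) = 9.846×10⁶ m.
The apsides satisfy r_p + r_a = 2a, so the apoapsis radius is 2a − r_p = 1.263×10⁷ m = 12631 km.

apoapsis radius ≈ 12600 km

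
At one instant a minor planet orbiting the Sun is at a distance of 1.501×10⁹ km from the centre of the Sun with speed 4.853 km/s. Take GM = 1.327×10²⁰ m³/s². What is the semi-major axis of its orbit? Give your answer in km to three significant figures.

a ≈ 8.66×10⁸ km

r = 1.501×10¹² m.
Vis-viva rearranged: 1/a = 2/r − v²/μ = 1.332×10⁻¹² − 1.775×10⁻¹³ = 1.155×10⁻¹² m⁻¹.
a = 8.658×10¹¹ m = 8.6583×10⁸ km.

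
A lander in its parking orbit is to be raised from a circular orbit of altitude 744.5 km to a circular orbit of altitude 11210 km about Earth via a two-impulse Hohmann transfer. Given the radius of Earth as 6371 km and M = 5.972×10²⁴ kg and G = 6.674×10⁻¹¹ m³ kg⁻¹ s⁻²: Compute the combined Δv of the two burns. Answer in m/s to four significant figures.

Δv_total ≈ 2593 m/s

μ = GM = 6.674×10⁻¹¹ × 5.972×10²⁴ = 3.986×10¹⁴ m³/s².
r₁ = 6371 + 744.5 = 7115.5 km = 7.1155×10⁶ m.
r₂ = 6371 + 11210 = 17581 km = 1.7581×10⁷ m.
Transfer ellipse a_t = (r₁ + r₂)/2 = 1.235×10⁷ m.
At r₁: circular v_c1 = √(μ/r₁) = 7484 m/s; transfer-perigee v_p = √[μ(2/r₁ − 1/a_t)] = 8930 m/s.
Δv₁ = v_p − v_c1 = 1446 m/s.
At r₂: circular v_c2 = √(μ/r₂) = 4761 m/s; transfer-apogee v_a = √[μ(2/r₂ − 1/a_t)] = 3614 m/s.
Δv₂ = v_c2 − v_a = 1147 m/s.
Total Δv = Δv₁ + Δv₂ = 2593 m/s.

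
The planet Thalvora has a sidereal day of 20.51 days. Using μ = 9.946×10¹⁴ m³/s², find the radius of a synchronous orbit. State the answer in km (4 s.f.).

r_sync ≈ 4.293×10⁵ km

T = 20.51 days = 1.772×10⁶ s.
A synchronous orbit has period T, so by Kepler's third law a = (μT²/4π²)^(1/3).
μT²/4π² = 9.946×10¹⁴ × (1.772×10⁶)² / 39.48 = 7.911×10²⁵ m³.
a = 4.293×10⁸ m = 4.2929×10⁵ km.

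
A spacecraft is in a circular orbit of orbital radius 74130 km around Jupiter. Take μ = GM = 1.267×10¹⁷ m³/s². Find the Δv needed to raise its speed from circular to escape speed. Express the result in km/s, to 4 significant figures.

r = 74130 km = 7.413×10⁷ m.
Circular speed v_c = √(μ/r) = 41340 m/s.
Escape speed v_esc = √(2μ/r) = √2 × v_c = 58470 m/s.
Δv = v_esc − v_c = 17120 m/s = 17.12 km/s.

Δv ≈ 17.12 km/s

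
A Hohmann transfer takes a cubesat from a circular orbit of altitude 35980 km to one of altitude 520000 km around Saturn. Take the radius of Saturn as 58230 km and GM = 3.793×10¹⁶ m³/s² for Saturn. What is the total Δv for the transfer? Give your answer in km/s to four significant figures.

Δv_total ≈ 10.06 km/s

r₁ = 58230 + 35980 = 94210 km = 9.4210×10⁷ m.
r₂ = 58230 + 520000 = 578230 km = 5.7823×10⁸ m.
Transfer ellipse a_t = (r₁ + r₂)/2 = 3.362×10⁸ m.
At r₁: circular v_c1 = √(μ/r₁) = 20070 m/s; transfer-perikrone v_p = √[μ(2/r₁ − 1/a_t)] = 26310 m/s.
Δv₁ = v_p − v_c1 = 6248 m/s.
At r₂: circular v_c2 = √(μ/r₂) = 8099 m/s; transfer-apokrone v_a = √[μ(2/r₂ − 1/a_t)] = 4287 m/s.
Δv₂ = v_c2 − v_a = 3812 m/s.
Total Δv = Δv₁ + Δv₂ = 10060 m/s = 10.06 km/s.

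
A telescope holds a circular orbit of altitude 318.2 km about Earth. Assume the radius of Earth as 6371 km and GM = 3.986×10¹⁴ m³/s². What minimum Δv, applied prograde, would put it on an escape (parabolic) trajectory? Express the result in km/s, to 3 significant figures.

r = 6371 + 318.2 = 6689.2 km = 6.6892×10⁶ m.
Circular speed v_c = √(μ/r) = 7719 m/s.
Escape speed v_esc = √(2μ/r) = √2 × v_c = 10920 m/s.
Δv = v_esc − v_c = 3197 m/s = 3.197 km/s.

Δv ≈ 3.20 km/s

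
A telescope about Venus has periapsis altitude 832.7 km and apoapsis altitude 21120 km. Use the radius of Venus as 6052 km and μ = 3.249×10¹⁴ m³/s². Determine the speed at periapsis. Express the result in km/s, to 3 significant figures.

v ≈ 8.68 km/s

r_p = 6052 + 832.7 = 6884.7 km = 6.8847×10⁶ m.
r_a = 6052 + 21120 = 27172 km = 2.7172×10⁷ m.
Semi-major axis a = (r_p + r_a)/2 = 17028 km = 1.703×10⁷ m.
Vis-viva: v² = μ(2/r − 1/a) = 3.249×10¹⁴ × (2.905×10⁻⁷ − 5.873×10⁻⁸) = 7.530×10⁷ m²/s².
v = 8678 m/s = 8.678 km/s.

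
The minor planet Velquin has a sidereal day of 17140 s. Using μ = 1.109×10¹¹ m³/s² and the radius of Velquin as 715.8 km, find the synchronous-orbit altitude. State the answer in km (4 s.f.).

A synchronous orbit has period T, so by Kepler's third law a = (μT²/4π²)^(1/3).
μT²/4π² = 1.109×10¹¹ × (1.714×10⁴)² / 39.48 = 8.253×10¹⁷ m³.
a = 9.380×10⁵ m = 937.99 km.
Altitude h = a − R = 937.99 − 715.8 = 222.19 km.

h_sync ≈ 222.2 km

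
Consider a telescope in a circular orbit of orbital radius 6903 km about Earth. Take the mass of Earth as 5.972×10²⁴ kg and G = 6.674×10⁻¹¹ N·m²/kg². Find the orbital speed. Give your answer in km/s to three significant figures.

v ≈ 7.60 km/s

μ = GM = 6.674×10⁻¹¹ × 5.972×10²⁴ = 3.986×10¹⁴ m³/s².
r = 6903 km = 6.903×10⁶ m.
For a circular orbit v = √(μ/r) = √(3.986×10¹⁴ / 6.903×10⁶) = √(5.774×10⁷) = 7599 m/s.
That is 7.599 km/s.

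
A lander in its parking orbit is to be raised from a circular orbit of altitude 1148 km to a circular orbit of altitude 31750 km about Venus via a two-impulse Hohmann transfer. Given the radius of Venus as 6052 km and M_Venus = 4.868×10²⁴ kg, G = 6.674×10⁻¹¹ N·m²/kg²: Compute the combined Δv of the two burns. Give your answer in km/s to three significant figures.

Δv_total ≈ 3.26 km/s

μ = GM = 6.674×10⁻¹¹ × 4.868×10²⁴ = 3.249×10¹⁴ m³/s².
r₁ = 6052 + 1148 = 7200.0 km = 7.2000×10⁶ m.
r₂ = 6052 + 31750 = 37802 km = 3.7802×10⁷ m.
Transfer ellipse a_t = (r₁ + r₂)/2 = 2.250×10⁷ m.
At r₁: circular v_c1 = √(μ/r₁) = 6717 m/s; transfer-periapsis v_p = √[μ(2/r₁ − 1/a_t)] = 8707 m/s.
Δv₁ = v_p − v_c1 = 1989 m/s.
At r₂: circular v_c2 = √(μ/r₂) = 2932 m/s; transfer-apoapsis v_a = √[μ(2/r₂ − 1/a_t)] = 1658 m/s.
Δv₂ = v_c2 − v_a = 1273 m/s.
Total Δv = Δv₁ + Δv₂ = 3263 m/s = 3.263 km/s.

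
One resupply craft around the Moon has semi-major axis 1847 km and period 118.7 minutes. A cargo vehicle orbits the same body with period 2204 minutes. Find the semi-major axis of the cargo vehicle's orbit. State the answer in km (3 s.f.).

a₂ ≈ 13000 km

Kepler's third law: a³ ∝ T², so a₂ = a₁ (T₂/T₁)^(2/3).
T₂/T₁ = 18.57, (T₂/T₁)^(2/3) = 7.012.
a₂ = 1847 × 7.012 = 12950 km.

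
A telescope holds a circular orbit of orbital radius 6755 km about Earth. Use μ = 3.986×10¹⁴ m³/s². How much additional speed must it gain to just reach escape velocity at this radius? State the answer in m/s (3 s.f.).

Δv ≈ 3180 m/s

r = 6755 km = 6.755×10⁶ m.
Circular speed v_c = √(μ/r) = 7682 m/s.
Escape speed v_esc = √(2μ/r) = √2 × v_c = 10860 m/s.
Δv = v_esc − v_c = 3182 m/s.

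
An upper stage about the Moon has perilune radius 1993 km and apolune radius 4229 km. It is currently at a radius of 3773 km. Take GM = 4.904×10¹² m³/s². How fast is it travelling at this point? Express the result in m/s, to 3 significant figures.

v ≈ 1010 m/s

Semi-major axis a = (r_p + r_a)/2 = 3111.0 km = 3.111×10⁶ m.
Vis-viva: v² = μ(2/r − 1/a) = 4.904×10¹² × (5.301×10⁻⁷ − 3.214×10⁻⁷) = 1.023×10⁶ m²/s².
v = 1012 m/s.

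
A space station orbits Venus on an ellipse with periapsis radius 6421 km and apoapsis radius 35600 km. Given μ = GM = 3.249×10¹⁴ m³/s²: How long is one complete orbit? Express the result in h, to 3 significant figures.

Semi-major axis a = (r_p + r_a)/2 = (6421.0 + 35600)/2 = 21010 km = 2.101×10⁷ m.
By Kepler's third law T = 2π√(a³/μ) = 2π × 5.343×10³ = 3.357×10⁴ s.
= 9.325 h.

T ≈ 9.33 h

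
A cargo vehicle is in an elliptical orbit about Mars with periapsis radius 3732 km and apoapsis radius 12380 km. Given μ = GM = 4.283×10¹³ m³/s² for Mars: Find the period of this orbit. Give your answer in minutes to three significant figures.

Semi-major axis a = (r_p + r_a)/2 = (3732.0 + 12380)/2 = 8056.0 km = 8.056×10⁶ m.
By Kepler's third law T = 2π√(a³/μ) = 2π × 3.494×10³ = 2.195×10⁴ s.
= 365.9 minutes.

T ≈ 366 minutes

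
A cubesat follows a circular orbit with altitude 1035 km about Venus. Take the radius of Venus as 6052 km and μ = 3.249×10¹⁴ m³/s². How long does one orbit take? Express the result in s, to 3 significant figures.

r = 6052 + 1035 = 7087.0 km = 7.0870×10⁶ m.
Kepler's third law: T = 2π√(r³/μ) = 2π√((7.087×10⁶)³ / 3.249×10¹⁴).
r³/μ = 1.096×10⁶ s², so T = 2π × 1.047×10³ = 6.577×10³ s.

T ≈ 6580 s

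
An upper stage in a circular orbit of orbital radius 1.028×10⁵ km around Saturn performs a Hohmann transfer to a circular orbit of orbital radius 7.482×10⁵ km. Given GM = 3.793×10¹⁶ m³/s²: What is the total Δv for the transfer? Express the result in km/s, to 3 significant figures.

Δv_total ≈ 9.88 km/s

r₁ = 1.028×10⁵ km = 1.028×10⁸ m.
r₂ = 7.482×10⁵ km = 7.482×10⁸ m.
Transfer ellipse a_t = (r₁ + r₂)/2 = 4.255×10⁸ m.
At r₁: circular v_c1 = √(μ/r₁) = 19210 m/s; transfer-perikrone v_p = √[μ(2/r₁ − 1/a_t)] = 25470 m/s.
Δv₁ = v_p − v_c1 = 6263 m/s.
At r₂: circular v_c2 = √(μ/r₂) = 7120 m/s; transfer-apokrone v_a = √[μ(2/r₂ − 1/a_t)] = 3500 m/s.
Δv₂ = v_c2 − v_a = 3620 m/s.
Total Δv = Δv₁ + Δv₂ = 9883 m/s = 9.883 km/s.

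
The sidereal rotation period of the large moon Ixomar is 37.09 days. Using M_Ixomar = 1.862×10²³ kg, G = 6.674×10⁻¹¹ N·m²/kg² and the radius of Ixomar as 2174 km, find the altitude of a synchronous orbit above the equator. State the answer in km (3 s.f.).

μ = GM = 6.674×10⁻¹¹ × 1.862×10²³ = 1.243×10¹³ m³/s².
T = 37.09 days = 3.205×10⁶ s.
A synchronous orbit has period T, so by Kepler's third law a = (μT²/4π²)^(1/3).
μT²/4π² = 1.243×10¹³ × (3.205×10⁶)² / 39.48 = 3.233×10²⁴ m³.
a = 1.479×10⁸ m = 1.4786×10⁵ km.
Altitude h = a − R = 1.4786×10⁵ − 2174 = 1.4569×10⁵ km.

h_sync ≈ 1.46×10⁵ km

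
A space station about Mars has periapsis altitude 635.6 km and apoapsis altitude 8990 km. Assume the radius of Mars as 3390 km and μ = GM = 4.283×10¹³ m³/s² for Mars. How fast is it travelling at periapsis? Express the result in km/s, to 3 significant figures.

v ≈ 4.01 km/s

r_p = 3390 + 635.6 = 4025.6 km = 4.0256×10⁶ m.
r_a = 3390 + 8990 = 12380 km = 1.2380×10⁷ m.
Semi-major axis a = (r_p + r_a)/2 = 8202.8 km = 8.203×10⁶ m.
Vis-viva: v² = μ(2/r − 1/a) = 4.283×10¹³ × (4.968×10⁻⁷ − 1.219×10⁻⁷) = 1.606×10⁷ m²/s².
v = 4007 m/s = 4.007 km/s.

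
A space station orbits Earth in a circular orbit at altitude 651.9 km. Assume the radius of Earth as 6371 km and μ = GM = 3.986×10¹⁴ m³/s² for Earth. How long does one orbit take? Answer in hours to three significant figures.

r = 6371 + 651.9 = 7022.9 km = 7.0229×10⁶ m.
Kepler's third law: T = 2π√(r³/μ) = 2π√((7.023×10⁶)³ / 3.986×10¹⁴).
r³/μ = 8.690×10⁵ s², so T = 2π × 9.322×10² = 5.857×10³ s.
Converting: 5.857×10³ s ÷ 3600 = 1.627 hours.

T ≈ 1.63 hours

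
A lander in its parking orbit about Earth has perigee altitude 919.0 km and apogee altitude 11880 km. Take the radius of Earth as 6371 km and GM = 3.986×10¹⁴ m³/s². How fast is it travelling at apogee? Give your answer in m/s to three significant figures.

v ≈ 3530 m/s

r_p = 6371 + 919.0 = 7290.0 km = 7.2900×10⁶ m.
r_a = 6371 + 11880 = 18251 km = 1.8251×10⁷ m.
Semi-major axis a = (r_p + r_a)/2 = 12770 km = 1.277×10⁷ m.
Vis-viva: v² = μ(2/r − 1/a) = 3.986×10¹⁴ × (1.096×10⁻⁷ − 7.831×10⁻⁸) = 1.247×10⁷ m²/s².
v = 3531 m/s.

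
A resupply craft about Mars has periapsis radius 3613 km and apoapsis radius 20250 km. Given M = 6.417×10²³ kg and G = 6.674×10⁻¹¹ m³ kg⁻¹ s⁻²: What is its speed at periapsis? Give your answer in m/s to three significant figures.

μ = GM = 6.674×10⁻¹¹ × 6.417×10²³ = 4.283×10¹³ m³/s².
Semi-major axis a = (r_p + r_a)/2 = 11932 km = 1.193×10⁷ m.
Vis-viva: v² = μ(2/r − 1/a) = 4.283×10¹³ × (5.536×10⁻⁷ − 8.381×10⁻⁸) = 2.012×10⁷ m²/s².
v = 4485 m/s.

v ≈ 4490 m/s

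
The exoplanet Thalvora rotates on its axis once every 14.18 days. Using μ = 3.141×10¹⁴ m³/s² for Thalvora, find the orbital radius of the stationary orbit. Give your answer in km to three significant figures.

T = 14.18 days = 1.225×10⁶ s.
A synchronous orbit has period T, so by Kepler's third law a = (μT²/4π²)^(1/3).
μT²/4π² = 3.141×10¹⁴ × (1.225×10⁶)² / 39.48 = 1.194×10²⁵ m³.
a = 2.286×10⁸ m = 2.2858×10⁵ km.

r_sync ≈ 2.29×10⁵ km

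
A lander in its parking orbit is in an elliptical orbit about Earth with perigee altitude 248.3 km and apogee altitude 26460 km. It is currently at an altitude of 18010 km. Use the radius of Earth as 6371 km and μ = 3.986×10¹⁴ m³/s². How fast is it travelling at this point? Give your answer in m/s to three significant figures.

r_p = 6371 + 248.3 = 6619.3 km = 6.6193×10⁶ m.
r_a = 6371 + 26460 = 32831 km = 3.2831×10⁷ m.
r = 6371 + 18010 = 24381 km = 2.438×10⁷ m.
Semi-major axis a = (r_p + r_a)/2 = 19725 km = 1.973×10⁷ m.
Vis-viva: v² = μ(2/r − 1/a) = 3.986×10¹⁴ × (8.203×10⁻⁸ − 5.070×10⁻⁸) = 1.249×10⁷ m²/s².
v = 3534 m/s.

v ≈ 3530 m/s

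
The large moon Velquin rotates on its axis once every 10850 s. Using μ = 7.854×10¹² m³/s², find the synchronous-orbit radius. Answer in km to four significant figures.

r_sync ≈ 2861 km

A synchronous orbit has period T, so by Kepler's third law a = (μT²/4π²)^(1/3).
μT²/4π² = 7.854×10¹² × (1.085×10⁴)² / 39.48 = 2.342×10¹⁹ m³.
a = 2.861×10⁶ m = 2861.1 km.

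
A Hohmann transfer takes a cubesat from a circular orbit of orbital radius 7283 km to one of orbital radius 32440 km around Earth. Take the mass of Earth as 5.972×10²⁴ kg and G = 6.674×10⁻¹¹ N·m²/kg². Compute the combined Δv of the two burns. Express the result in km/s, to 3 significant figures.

Δv_total ≈ 3.44 km/s

μ = GM = 6.674×10⁻¹¹ × 5.972×10²⁴ = 3.986×10¹⁴ m³/s².
r₁ = 7283 km = 7.283×10⁶ m.
r₂ = 32440 km = 3.244×10⁷ m.
Transfer ellipse a_t = (r₁ + r₂)/2 = 1.986×10⁷ m.
At r₁: circular v_c1 = √(μ/r₁) = 7398 m/s; transfer-perigee v_p = √[μ(2/r₁ − 1/a_t)] = 9454 m/s.
Δv₁ = v_p − v_c1 = 2057 m/s.
At r₂: circular v_c2 = √(μ/r₂) = 3505 m/s; transfer-apogee v_a = √[μ(2/r₂ − 1/a_t)] = 2123 m/s.
Δv₂ = v_c2 − v_a = 1383 m/s.
Total Δv = Δv₁ + Δv₂ = 3439 m/s = 3.439 km/s.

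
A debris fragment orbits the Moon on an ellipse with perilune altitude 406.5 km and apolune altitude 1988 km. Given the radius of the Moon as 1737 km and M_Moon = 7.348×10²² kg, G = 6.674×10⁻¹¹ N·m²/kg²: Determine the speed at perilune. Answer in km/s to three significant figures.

μ = GM = 6.674×10⁻¹¹ × 7.348×10²² = 4.904×10¹² m³/s².
r_p = 1737 + 406.5 = 2143.5 km = 2.1435×10⁶ m.
r_a = 1737 + 1988 = 3725.0 km = 3.7250×10⁶ m.
Semi-major axis a = (r_p + r_a)/2 = 2934.2 km = 2.934×10⁶ m.
Vis-viva: v² = μ(2/r − 1/a) = 4.904×10¹² × (9.331×10⁻⁷ − 3.408×10⁻⁷) = 2.904×10⁶ m²/s².
v = 1704 m/s = 1.704 km/s.

v ≈ 1.70 km/s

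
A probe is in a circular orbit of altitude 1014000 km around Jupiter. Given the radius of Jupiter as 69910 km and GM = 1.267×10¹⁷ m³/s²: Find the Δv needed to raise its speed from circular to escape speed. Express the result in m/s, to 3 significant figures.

r = 69910 + 1014000 = 1083900 km = 1.0839×10⁹ m.
Circular speed v_c = √(μ/r) = 10810 m/s.
Escape speed v_esc = √(2μ/r) = √2 × v_c = 15290 m/s.
Δv = v_esc − v_c = 4478 m/s.

Δv ≈ 4480 m/s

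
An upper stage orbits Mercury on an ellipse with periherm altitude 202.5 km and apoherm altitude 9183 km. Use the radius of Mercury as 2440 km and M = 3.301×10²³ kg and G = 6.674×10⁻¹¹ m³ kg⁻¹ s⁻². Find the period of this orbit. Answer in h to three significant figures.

μ = GM = 6.674×10⁻¹¹ × 3.301×10²³ = 2.203×10¹³ m³/s².
r_p = 2440 + 202.5 = 2642.5 km = 2.6425×10⁶ m.
r_a = 2440 + 9183 = 11623 km = 1.1623×10⁷ m.
Semi-major axis a = (r_p + r_a)/2 = (2642.5 + 11623)/2 = 7132.8 km = 7.133×10⁶ m.
By Kepler's third law T = 2π√(a³/μ) = 2π × 4.059×10³ = 2.550×10⁴ s.
= 7.083 h.

T ≈ 7.08 h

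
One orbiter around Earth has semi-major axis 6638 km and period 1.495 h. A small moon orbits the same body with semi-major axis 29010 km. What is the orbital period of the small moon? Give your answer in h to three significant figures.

Kepler's third law: T² ∝ a³, so T₂ = T₁ (a₂/a₁)^(3/2).
a₂/a₁ = 4.370, (a₂/a₁)^(3/2) = 9.136.
T₂ = 1.495 × 9.136 = 13.66 h.

T₂ ≈ 13.7 h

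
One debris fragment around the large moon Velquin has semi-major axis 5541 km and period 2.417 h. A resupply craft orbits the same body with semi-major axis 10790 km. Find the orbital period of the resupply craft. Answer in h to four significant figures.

Kepler's third law: T² ∝ a³, so T₂ = T₁ (a₂/a₁)^(3/2).
a₂/a₁ = 1.947, (a₂/a₁)^(3/2) = 2.717.
T₂ = 2.417 × 2.717 = 6.568 h.

T₂ ≈ 6.568 h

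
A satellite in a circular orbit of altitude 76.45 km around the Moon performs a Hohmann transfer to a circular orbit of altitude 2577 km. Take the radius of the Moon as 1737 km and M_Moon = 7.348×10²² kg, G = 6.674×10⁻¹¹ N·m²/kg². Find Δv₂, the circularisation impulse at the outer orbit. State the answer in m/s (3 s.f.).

Δv ≈ 246 m/s

μ = GM = 6.674×10⁻¹¹ × 7.348×10²² = 4.904×10¹² m³/s².
r₁ = 1737 + 76.45 = 1813.5 km = 1.8134×10⁶ m.
r₂ = 1737 + 2577 = 4314.0 km = 4.3140×10⁶ m.
Transfer ellipse a_t = (r₁ + r₂)/2 = 3.064×10⁶ m.
At r₁: circular v_c1 = √(μ/r₁) = 1644 m/s; transfer-perilune v_p = √[μ(2/r₁ − 1/a_t)] = 1951 m/s.
At r₂: circular v_c2 = √(μ/r₂) = 1066 m/s; transfer-apolune v_a = √[μ(2/r₂ − 1/a_t)] = 820.3 m/s.
Δv₂ = v_c2 − v_a = 245.9 m/s.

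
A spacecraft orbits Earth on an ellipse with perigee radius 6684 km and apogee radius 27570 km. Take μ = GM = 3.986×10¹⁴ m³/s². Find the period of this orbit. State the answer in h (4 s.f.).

Semi-major axis a = (r_p + r_a)/2 = (6684.0 + 27570)/2 = 17127 km = 1.713×10⁷ m.
By Kepler's third law T = 2π√(a³/μ) = 2π × 3.550×10³ = 2.231×10⁴ s.
= 6.196 h.

T ≈ 6.196 h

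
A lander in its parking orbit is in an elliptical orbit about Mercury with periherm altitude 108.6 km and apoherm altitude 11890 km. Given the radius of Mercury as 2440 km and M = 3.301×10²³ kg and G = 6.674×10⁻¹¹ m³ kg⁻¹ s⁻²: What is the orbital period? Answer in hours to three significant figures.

μ = GM = 6.674×10⁻¹¹ × 3.301×10²³ = 2.203×10¹³ m³/s².
r_p = 2440 + 108.6 = 2548.6 km = 2.5486×10⁶ m.
r_a = 2440 + 11890 = 14330 km = 1.4330×10⁷ m.
Semi-major axis a = (r_p + r_a)/2 = (2548.6 + 14330)/2 = 8439.3 km = 8.439×10⁶ m.
By Kepler's third law T = 2π√(a³/μ) = 2π × 5.223×10³ = 3.282×10⁴ s.
= 9.116 hours.

T ≈ 9.12 hours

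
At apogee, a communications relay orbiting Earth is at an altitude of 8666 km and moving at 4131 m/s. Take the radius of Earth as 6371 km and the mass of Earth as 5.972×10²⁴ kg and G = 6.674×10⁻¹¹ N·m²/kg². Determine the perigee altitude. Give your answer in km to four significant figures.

perigee altitude ≈ 767.5 km

μ = GM = 6.674×10⁻¹¹ × 5.972×10²⁴ = 3.986×10¹⁴ m³/s².
r_a = 6371 + 8666 = 15037 km = 1.504×10⁷ m.
Specific energy ε = v²/2 − μ/r = -1.797×10⁷ J/kg, so a = −μ/(2ε) = 1.109×10⁷ m.
The apsides satisfy r_p + r_a = 2a, so the perigee radius is 2a − r_a = 7.139×10⁶ m = 7138.5 km.
Perigee altitude = 7138.5 − 6371 = 767.55 km.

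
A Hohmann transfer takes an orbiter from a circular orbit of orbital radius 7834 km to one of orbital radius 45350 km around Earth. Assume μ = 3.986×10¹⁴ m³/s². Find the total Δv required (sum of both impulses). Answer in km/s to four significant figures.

Δv_total ≈ 3.538 km/s

r₁ = 7834 km = 7.834×10⁶ m.
r₂ = 45350 km = 4.535×10⁷ m.
Transfer ellipse a_t = (r₁ + r₂)/2 = 2.659×10⁷ m.
At r₁: circular v_c1 = √(μ/r₁) = 7133 m/s; transfer-perigee v_p = √[μ(2/r₁ − 1/a_t)] = 9315 m/s.
Δv₁ = v_p − v_c1 = 2182 m/s.
At r₂: circular v_c2 = √(μ/r₂) = 2965 m/s; transfer-apogee v_a = √[μ(2/r₂ − 1/a_t)] = 1609 m/s.
Δv₂ = v_c2 − v_a = 1356 m/s.
Total Δv = Δv₁ + Δv₂ = 3538 m/s = 3.538 km/s.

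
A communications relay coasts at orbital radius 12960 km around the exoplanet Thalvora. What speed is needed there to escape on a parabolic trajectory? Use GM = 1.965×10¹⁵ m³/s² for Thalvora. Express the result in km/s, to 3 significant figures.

v_esc ≈ 17.4 km/s

r = 12960 km = 1.296×10⁷ m.
Escape speed v_esc = √(2μ/r) = √(2 × 1.965×10¹⁵ / 1.296×10⁷) = √(3.032×10⁸) = 17410 m/s.
= 17.41 km/s.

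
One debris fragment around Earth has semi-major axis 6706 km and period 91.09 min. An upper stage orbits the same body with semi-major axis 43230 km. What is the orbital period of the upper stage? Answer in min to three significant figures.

Kepler's third law: T² ∝ a³, so T₂ = T₁ (a₂/a₁)^(3/2).
a₂/a₁ = 6.446, (a₂/a₁)^(3/2) = 16.37.
T₂ = 91.09 × 16.37 = 1491 min.

T₂ ≈ 1490 min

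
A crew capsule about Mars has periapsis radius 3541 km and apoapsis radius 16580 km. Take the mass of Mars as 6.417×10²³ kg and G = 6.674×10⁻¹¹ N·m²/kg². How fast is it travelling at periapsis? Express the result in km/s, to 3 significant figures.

v ≈ 4.46 km/s

μ = GM = 6.674×10⁻¹¹ × 6.417×10²³ = 4.283×10¹³ m³/s².
Semi-major axis a = (r_p + r_a)/2 = 10060 km = 1.006×10⁷ m.
Vis-viva: v² = μ(2/r − 1/a) = 4.283×10¹³ × (5.648×10⁻⁷ − 9.940×10⁻⁸) = 1.993×10⁷ m²/s².
v = 4465 m/s = 4.465 km/s.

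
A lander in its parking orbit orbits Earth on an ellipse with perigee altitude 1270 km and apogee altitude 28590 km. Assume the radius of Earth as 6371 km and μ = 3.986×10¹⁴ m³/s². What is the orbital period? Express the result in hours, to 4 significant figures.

r_p = 6371 + 1270 = 7641.0 km = 7.6410×10⁶ m.
r_a = 6371 + 28590 = 34961 km = 3.4961×10⁷ m.
Semi-major axis a = (r_p + r_a)/2 = (7641.0 + 34961)/2 = 21301 km = 2.130×10⁷ m.
By Kepler's third law T = 2π√(a³/μ) = 2π × 4.924×10³ = 3.094×10⁴ s.
= 8.594 hours.

T ≈ 8.594 hours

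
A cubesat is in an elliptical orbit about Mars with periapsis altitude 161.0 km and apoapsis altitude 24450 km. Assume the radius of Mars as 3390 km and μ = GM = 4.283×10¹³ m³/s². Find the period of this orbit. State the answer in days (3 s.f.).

r_p = 3390 + 161.0 = 3551.0 km = 3.5510×10⁶ m.
r_a = 3390 + 24450 = 27840 km = 2.7840×10⁷ m.
Semi-major axis a = (r_p + r_a)/2 = (3551.0 + 27840)/2 = 15696 km = 1.570×10⁷ m.
By Kepler's third law T = 2π√(a³/μ) = 2π × 9.501×10³ = 5.970×10⁴ s.
= 0.691 days.

T ≈ 0.691 days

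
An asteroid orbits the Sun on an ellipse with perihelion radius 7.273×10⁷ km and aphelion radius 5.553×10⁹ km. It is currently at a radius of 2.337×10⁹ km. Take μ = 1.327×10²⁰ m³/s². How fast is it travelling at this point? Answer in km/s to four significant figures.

v ≈ 8.148 km/s

Semi-major axis a = (r_p + r_a)/2 = 2.8129×10⁹ km = 2.813×10¹² m.
Vis-viva: v² = μ(2/r − 1/a) = 1.327×10²⁰ × (8.558×10⁻¹³ − 3.555×10⁻¹³) = 6.639×10⁷ m²/s².
v = 8148 m/s = 8.148 km/s.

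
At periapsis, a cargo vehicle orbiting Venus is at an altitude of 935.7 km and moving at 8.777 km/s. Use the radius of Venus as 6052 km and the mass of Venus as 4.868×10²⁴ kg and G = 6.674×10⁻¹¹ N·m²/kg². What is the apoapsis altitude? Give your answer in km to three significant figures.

apoapsis altitude ≈ 27700 km

μ = GM = 6.674×10⁻¹¹ × 4.868×10²⁴ = 3.249×10¹⁴ m³/s².
r_p = 6052 + 935.7 = 6987.7 km = 6.988×10⁶ m.
Specific energy ε = v²/2 − μ/r = -7.977×10⁶ J/kg, so a = −μ/(2ε) = 2.036×10⁷ m.
The apsides satisfy r_p + r_a = 2a, so the apoapsis radius is 2a − r_p = 3.374×10⁷ m = 33742 km.
Apoapsis altitude = 33742 − 6052 = 27690 km.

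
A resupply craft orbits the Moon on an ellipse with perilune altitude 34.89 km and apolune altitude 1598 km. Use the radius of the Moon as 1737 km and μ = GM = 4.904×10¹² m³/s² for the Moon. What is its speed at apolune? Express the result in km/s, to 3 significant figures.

v ≈ 1.01 km/s

r_p = 1737 + 34.89 = 1771.9 km = 1.7719×10⁶ m.
r_a = 1737 + 1598 = 3335.0 km = 3.3350×10⁶ m.
Semi-major axis a = (r_p + r_a)/2 = 2553.4 km = 2.553×10⁶ m.
Vis-viva: v² = μ(2/r − 1/a) = 4.904×10¹² × (5.997×10⁻⁷ − 3.916×10⁻⁷) = 1.020×10⁶ m²/s².
v = 1010 m/s = 1.010 km/s.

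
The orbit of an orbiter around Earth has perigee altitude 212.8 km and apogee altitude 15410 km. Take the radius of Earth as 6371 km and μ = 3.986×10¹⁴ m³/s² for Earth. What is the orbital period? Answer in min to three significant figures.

T ≈ 280 min

r_p = 6371 + 212.8 = 6583.8 km = 6.5838×10⁶ m.
r_a = 6371 + 15410 = 21781 km = 2.1781×10⁷ m.
Semi-major axis a = (r_p + r_a)/2 = (6583.8 + 21781)/2 = 14182 km = 1.418×10⁷ m.
By Kepler's third law T = 2π√(a³/μ) = 2π × 2.675×10³ = 1.681×10⁴ s.
= 280.1 min.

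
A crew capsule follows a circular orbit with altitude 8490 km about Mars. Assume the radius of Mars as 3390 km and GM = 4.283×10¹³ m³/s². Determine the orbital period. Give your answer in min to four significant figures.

T ≈ 655.2 min

r = 3390 + 8490 = 11880 km = 1.1880×10⁷ m.
Kepler's third law: T = 2π√(r³/μ) = 2π√((1.188×10⁷)³ / 4.283×10¹³).
r³/μ = 3.915×10⁷ s², so T = 2π × 6.257×10³ = 3.931×10⁴ s.
Converting: 3.931×10⁴ s ÷ 60.00 = 655.2 min.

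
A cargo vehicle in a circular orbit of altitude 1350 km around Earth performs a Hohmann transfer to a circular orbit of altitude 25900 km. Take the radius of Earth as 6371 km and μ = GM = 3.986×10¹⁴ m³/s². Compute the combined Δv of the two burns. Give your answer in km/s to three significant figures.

Δv_total ≈ 3.27 km/s

r₁ = 6371 + 1350 = 7721.0 km = 7.7210×10⁶ m.
r₂ = 6371 + 25900 = 32271 km = 3.2271×10⁷ m.
Transfer ellipse a_t = (r₁ + r₂)/2 = 2.000×10⁷ m.
At r₁: circular v_c1 = √(μ/r₁) = 7185 m/s; transfer-perigee v_p = √[μ(2/r₁ − 1/a_t)] = 9128 m/s.
Δv₁ = v_p − v_c1 = 1943 m/s.
At r₂: circular v_c2 = √(μ/r₂) = 3514 m/s; transfer-apogee v_a = √[μ(2/r₂ − 1/a_t)] = 2184 m/s.
Δv₂ = v_c2 − v_a = 1331 m/s.
Total Δv = Δv₁ + Δv₂ = 3273 m/s = 3.273 km/s.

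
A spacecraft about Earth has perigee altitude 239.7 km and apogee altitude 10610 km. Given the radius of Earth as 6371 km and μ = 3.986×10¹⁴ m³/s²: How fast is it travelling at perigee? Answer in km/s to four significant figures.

v ≈ 9.317 km/s

r_p = 6371 + 239.7 = 6610.7 km = 6.6107×10⁶ m.
r_a = 6371 + 10610 = 16981 km = 1.6981×10⁷ m.
Semi-major axis a = (r_p + r_a)/2 = 11796 km = 1.180×10⁷ m.
Vis-viva: v² = μ(2/r − 1/a) = 3.986×10¹⁴ × (3.025×10⁻⁷ − 8.478×10⁻⁸) = 8.680×10⁷ m²/s².
v = 9317 m/s = 9.317 km/s.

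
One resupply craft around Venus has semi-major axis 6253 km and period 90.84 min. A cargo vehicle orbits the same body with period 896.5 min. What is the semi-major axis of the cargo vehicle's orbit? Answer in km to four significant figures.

a₂ ≈ 28770 km

Kepler's third law: a³ ∝ T², so a₂ = a₁ (T₂/T₁)^(2/3).
T₂/T₁ = 9.869, (T₂/T₁)^(2/3) = 4.601.
a₂ = 6253 × 4.601 = 28770 km.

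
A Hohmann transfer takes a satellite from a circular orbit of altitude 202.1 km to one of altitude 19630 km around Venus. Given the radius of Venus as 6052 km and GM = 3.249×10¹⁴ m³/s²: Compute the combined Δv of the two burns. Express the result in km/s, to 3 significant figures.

r₁ = 6052 + 202.1 = 6254.1 km = 6.2541×10⁶ m.
r₂ = 6052 + 19630 = 25682 km = 2.5682×10⁷ m.
Transfer ellipse a_t = (r₁ + r₂)/2 = 1.597×10⁷ m.
At r₁: circular v_c1 = √(μ/r₁) = 7208 m/s; transfer-periapsis v_p = √[μ(2/r₁ − 1/a_t)] = 9141 m/s.
Δv₁ = v_p − v_c1 = 1933 m/s.
At r₂: circular v_c2 = √(μ/r₂) = 3557 m/s; transfer-apoapsis v_a = √[μ(2/r₂ − 1/a_t)] = 2226 m/s.
Δv₂ = v_c2 − v_a = 1331 m/s.
Total Δv = Δv₁ + Δv₂ = 3264 m/s = 3.264 km/s.

Δv_total ≈ 3.26 km/s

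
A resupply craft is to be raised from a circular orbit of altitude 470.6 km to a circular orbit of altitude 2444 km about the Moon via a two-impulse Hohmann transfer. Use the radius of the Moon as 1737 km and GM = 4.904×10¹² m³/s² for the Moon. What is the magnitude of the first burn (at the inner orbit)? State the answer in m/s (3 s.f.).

Δv ≈ 215 m/s

r₁ = 1737 + 470.6 = 2207.6 km = 2.2076×10⁶ m.
r₂ = 1737 + 2444 = 4181.0 km = 4.1810×10⁶ m.
Transfer ellipse a_t = (r₁ + r₂)/2 = 3.194×10⁶ m.
At r₁: circular v_c1 = √(μ/r₁) = 1490 m/s; transfer-perilune v_p = √[μ(2/r₁ − 1/a_t)] = 1705 m/s.
Δv₁ = v_p − v_c1 = 214.7 m/s.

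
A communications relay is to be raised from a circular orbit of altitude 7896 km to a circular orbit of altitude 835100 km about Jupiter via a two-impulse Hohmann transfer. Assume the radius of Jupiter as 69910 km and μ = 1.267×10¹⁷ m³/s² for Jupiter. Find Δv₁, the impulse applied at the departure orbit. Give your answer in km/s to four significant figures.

r₁ = 69910 + 7896 = 77806 km = 7.7806×10⁷ m.
r₂ = 69910 + 835100 = 905010 km = 9.0501×10⁸ m.
Transfer ellipse a_t = (r₁ + r₂)/2 = 4.914×10⁸ m.
At r₁: circular v_c1 = √(μ/r₁) = 40350 m/s; transfer-perijove v_p = √[μ(2/r₁ − 1/a_t)] = 54760 m/s.
Δv₁ = v_p − v_c1 = 14410 m/s.
= 14.41 km/s.

Δv ≈ 14.41 km/s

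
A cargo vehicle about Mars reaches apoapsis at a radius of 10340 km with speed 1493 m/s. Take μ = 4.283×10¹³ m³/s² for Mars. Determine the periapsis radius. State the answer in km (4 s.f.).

r_a = 1.034×10⁷ m.
Specific energy ε = v²/2 − μ/r = -3.028×10⁶ J/kg, so a = −μ/(2ε) = 7.073×10⁶ m.
The apsides satisfy r_p + r_a = 2a, so the periapsis radius is 2a − r_a = 3.806×10⁶ m = 3806.3 km.

periapsis radius ≈ 3806 km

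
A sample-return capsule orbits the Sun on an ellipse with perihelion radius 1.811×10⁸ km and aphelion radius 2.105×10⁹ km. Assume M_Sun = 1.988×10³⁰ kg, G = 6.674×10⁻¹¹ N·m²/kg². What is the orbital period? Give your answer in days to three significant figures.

T ≈ 7720 days

μ = GM = 6.674×10⁻¹¹ × 1.988×10³⁰ = 1.327×10²⁰ m³/s².
Semi-major axis a = (r_p + r_a)/2 = (1.8110×10⁸ + 2.1050×10⁹)/2 = 1.1430×10⁹ km = 1.143×10¹² m.
By Kepler's third law T = 2π√(a³/μ) = 2π × 1.061×10⁸ = 6.666×10⁸ s.
= 7715 days.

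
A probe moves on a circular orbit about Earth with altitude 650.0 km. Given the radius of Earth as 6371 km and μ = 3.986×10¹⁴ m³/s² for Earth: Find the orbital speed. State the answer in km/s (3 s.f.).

r = 6371 + 650.0 = 7021.0 km = 7.0210×10⁶ m.
For a circular orbit v = √(μ/r) = √(3.986×10¹⁴ / 7.021×10⁶) = √(5.677×10⁷) = 7535 m/s.
That is 7.535 km/s.

v ≈ 7.53 km/s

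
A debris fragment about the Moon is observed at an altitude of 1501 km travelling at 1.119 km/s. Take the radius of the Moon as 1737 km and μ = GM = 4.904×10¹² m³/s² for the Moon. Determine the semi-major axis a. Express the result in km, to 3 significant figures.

a ≈ 2760 km

r = 1737 + 1501 = 3238.0 km = 3.238×10⁶ m.
Vis-viva rearranged: 1/a = 2/r − v²/μ = 6.177×10⁻⁷ − 2.553×10⁻⁷ = 3.623×10⁻⁷ m⁻¹.
a = 2.760×10⁶ m = 2759.9 km.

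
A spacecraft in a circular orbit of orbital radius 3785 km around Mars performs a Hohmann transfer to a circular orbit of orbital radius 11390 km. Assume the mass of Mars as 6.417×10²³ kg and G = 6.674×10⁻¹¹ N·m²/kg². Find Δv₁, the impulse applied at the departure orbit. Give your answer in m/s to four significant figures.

μ = GM = 6.674×10⁻¹¹ × 6.417×10²³ = 4.283×10¹³ m³/s².
r₁ = 3785 km = 3.785×10⁶ m.
r₂ = 11390 km = 1.139×10⁷ m.
Transfer ellipse a_t = (r₁ + r₂)/2 = 7.588×10⁶ m.
At r₁: circular v_c1 = √(μ/r₁) = 3364 m/s; transfer-periapsis v_p = √[μ(2/r₁ − 1/a_t)] = 4121 m/s.
Δv₁ = v_p − v_c1 = 757.6 m/s.

Δv ≈ 757.6 m/s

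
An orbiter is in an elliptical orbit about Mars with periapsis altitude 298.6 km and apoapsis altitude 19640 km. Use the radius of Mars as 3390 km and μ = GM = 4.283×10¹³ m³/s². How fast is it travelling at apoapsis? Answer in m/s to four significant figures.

v ≈ 716.6 m/s

r_p = 3390 + 298.6 = 3688.6 km = 3.6886×10⁶ m.
r_a = 3390 + 19640 = 23030 km = 2.3030×10⁷ m.
Semi-major axis a = (r_p + r_a)/2 = 13359 km = 1.336×10⁷ m.
Vis-viva: v² = μ(2/r − 1/a) = 4.283×10¹³ × (8.684×10⁻⁸ − 7.485×10⁻⁸) = 5.135×10⁵ m²/s².
v = 716.6 m/s.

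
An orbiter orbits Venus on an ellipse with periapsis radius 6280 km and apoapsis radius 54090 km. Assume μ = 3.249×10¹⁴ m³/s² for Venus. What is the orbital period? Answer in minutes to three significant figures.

T ≈ 963 minutes

Semi-major axis a = (r_p + r_a)/2 = (6280.0 + 54090)/2 = 30185 km = 3.018×10⁷ m.
By Kepler's third law T = 2π√(a³/μ) = 2π × 9.201×10³ = 5.781×10⁴ s.
= 963.5 minutes.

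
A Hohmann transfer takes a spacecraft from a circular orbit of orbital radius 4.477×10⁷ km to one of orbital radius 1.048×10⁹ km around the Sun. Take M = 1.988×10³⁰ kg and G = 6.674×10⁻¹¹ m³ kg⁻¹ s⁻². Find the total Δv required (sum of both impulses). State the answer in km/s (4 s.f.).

Δv_total ≈ 28.99 km/s

μ = GM = 6.674×10⁻¹¹ × 1.988×10³⁰ = 1.327×10²⁰ m³/s².
r₁ = 4.477×10⁷ km = 4.477×10¹⁰ m.
r₂ = 1.048×10⁹ km = 1.048×10¹² m.
Transfer ellipse a_t = (r₁ + r₂)/2 = 5.464×10¹¹ m.
At r₁: circular v_c1 = √(μ/r₁) = 54440 m/s; transfer-perihelion v_p = √[μ(2/r₁ − 1/a_t)] = 75390 m/s.
Δv₁ = v_p − v_c1 = 20960 m/s.
At r₂: circular v_c2 = √(μ/r₂) = 11250 m/s; transfer-aphelion v_a = √[μ(2/r₂ − 1/a_t)] = 3221 m/s.
Δv₂ = v_c2 − v_a = 8031 m/s.
Total Δv = Δv₁ + Δv₂ = 28990 m/s = 28.99 km/s.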